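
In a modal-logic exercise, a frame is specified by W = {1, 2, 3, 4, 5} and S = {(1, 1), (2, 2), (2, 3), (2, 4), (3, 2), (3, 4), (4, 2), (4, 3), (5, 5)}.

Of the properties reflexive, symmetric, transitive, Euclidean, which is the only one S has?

symmetric

Reflexive: no — 3 is not related to itself.
Symmetric: yes — every pair in S has its reverse in S.
Transitive: no — 3 S 2 and 2 S 3, but not 3 S 3.
Euclidean: no — 2 S 3 and 2 S 3, but not 3 S 3.
Only symmetric holds.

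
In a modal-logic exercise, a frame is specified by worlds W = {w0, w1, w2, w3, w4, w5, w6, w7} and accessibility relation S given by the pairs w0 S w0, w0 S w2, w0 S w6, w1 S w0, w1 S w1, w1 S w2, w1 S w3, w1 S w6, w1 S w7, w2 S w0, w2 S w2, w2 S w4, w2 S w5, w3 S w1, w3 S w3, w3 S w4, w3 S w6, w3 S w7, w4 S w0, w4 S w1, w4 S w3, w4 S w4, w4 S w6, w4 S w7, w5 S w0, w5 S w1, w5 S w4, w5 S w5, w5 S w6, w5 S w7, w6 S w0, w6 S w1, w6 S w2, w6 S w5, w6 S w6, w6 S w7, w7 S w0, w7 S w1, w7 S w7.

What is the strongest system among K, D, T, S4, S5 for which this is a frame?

T

Serial (axiom D): yes — every world has a successor (e.g. w0 S w0).
Reflexive (axiom T): yes — every world is S-related to itself.
Transitive (axiom 4): no — w0 S w2 and w2 S w4, but not w0 S w4.
Euclidean (axiom 5): no — w0 S w2 and w0 S w6, but not w2 S w6.
So F validates K, D, T; S4 would additionally require S to be transitive. The strongest is T.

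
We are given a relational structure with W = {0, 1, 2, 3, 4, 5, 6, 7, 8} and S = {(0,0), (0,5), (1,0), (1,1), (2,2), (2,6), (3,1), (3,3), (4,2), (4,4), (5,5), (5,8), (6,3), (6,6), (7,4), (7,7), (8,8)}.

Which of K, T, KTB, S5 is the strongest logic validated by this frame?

Reflexive (axiom T): yes — every world is S-related to itself.
Symmetric (axiom B): no — 0 S 5 but not 5 S 0.
Euclidean (axiom 5): no — 0 S 5 and 0 S 0, but not 5 S 0.
So F validates K, T; KTB would additionally require S to be symmetric. The strongest is T.

T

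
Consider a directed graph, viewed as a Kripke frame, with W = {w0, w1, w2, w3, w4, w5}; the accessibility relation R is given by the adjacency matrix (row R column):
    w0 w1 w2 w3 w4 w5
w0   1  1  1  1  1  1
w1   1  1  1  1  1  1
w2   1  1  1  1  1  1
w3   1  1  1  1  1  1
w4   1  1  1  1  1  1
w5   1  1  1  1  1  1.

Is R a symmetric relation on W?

Yes

Symmetric: yes — every pair in R has its reverse in R.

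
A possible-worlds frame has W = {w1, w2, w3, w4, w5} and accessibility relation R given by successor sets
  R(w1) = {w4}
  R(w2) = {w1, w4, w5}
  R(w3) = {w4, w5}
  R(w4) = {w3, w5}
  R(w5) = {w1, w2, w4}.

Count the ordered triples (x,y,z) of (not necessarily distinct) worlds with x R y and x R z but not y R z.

17

Enumerating: (w1,w4,w4), (w2,w1,w1), (w2,w1,w5), (w2,w4,w1), (w2,w4,w4), (w2,w5,w5), (w3,w4,w4), (w3,w5,w5), (w4,w3,w3), (w4,w5,w3), (w4,w5,w5), (w5,w1,w1), (w5,w1,w2), (w5,w2,w2), (w5,w4,w1), (w5,w4,w2), (w5,w4,w4).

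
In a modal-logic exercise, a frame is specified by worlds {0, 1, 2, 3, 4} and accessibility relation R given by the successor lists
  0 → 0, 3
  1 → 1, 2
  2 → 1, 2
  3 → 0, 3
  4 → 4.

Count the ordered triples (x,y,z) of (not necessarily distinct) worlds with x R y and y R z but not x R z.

R is transitive; there are no such tuples.

0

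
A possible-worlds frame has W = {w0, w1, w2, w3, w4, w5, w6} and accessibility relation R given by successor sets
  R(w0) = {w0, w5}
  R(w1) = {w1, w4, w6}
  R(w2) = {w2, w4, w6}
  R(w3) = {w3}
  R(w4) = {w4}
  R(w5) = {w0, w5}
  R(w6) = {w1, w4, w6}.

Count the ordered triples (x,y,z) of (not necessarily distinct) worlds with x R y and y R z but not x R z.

1

Enumerating: (w2,w6,w1).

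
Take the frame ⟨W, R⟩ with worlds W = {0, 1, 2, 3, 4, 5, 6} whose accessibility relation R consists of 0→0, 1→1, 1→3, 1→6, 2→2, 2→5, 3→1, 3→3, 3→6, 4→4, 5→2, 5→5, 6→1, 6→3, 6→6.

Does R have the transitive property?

Yes

Transitive: yes — every two-step R-path is closed by a direct edge.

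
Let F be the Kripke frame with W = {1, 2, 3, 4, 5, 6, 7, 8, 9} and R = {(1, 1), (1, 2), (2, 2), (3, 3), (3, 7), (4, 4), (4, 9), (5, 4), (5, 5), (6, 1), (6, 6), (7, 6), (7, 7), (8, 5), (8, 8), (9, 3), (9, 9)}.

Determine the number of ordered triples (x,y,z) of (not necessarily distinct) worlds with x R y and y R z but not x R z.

7

Enumerating: (3,7,6), (4,9,3), (5,4,9), (6,1,2), (7,6,1), (8,5,4), (9,3,7).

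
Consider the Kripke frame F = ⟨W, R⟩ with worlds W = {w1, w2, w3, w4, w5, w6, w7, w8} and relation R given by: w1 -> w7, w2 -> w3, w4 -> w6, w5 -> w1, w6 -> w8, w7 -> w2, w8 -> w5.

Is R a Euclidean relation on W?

Euclidean: no — w1 R w7 and w1 R w7, but not w7 R w7.

No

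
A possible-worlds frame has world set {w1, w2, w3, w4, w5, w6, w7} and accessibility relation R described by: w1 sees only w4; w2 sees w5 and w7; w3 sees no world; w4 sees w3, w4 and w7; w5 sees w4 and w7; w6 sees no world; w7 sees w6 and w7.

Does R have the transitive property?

No

Transitive: no — w1 R w4 and w4 R w3, but not w1 R w3.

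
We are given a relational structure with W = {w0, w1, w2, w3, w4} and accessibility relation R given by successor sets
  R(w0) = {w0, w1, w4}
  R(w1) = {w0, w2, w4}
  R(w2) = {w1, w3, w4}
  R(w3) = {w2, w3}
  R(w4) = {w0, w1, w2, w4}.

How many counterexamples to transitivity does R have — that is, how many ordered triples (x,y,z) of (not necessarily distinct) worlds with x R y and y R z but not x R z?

14

Enumerating: (w0,w1,w2), (w0,w4,w2), (w1,w0,w1), (w1,w2,w1), (w1,w2,w3), (w1,w4,w1), (w2,w1,w0), (w2,w1,w2), (w2,w3,w2), (w2,w4,w0), (w2,w4,w2), (w3,w2,w1), (w3,w2,w4), (w4,w2,w3).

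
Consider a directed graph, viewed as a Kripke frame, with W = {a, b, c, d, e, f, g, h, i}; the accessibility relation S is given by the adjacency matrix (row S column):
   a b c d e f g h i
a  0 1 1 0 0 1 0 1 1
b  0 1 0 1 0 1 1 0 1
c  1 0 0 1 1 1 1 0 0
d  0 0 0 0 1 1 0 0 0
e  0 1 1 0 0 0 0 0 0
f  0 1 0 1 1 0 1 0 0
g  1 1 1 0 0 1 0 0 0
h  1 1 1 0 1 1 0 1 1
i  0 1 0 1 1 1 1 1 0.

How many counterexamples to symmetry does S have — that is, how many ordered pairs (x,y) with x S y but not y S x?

18

Enumerating: (a,b), (a,f), (a,i), (b,d), (c,d), (c,f), (d,e), (e,b), (f,e), (g,a), (h,b), (h,c), (h,e), (h,f), (i,d), (i,e), (i,f), (i,g).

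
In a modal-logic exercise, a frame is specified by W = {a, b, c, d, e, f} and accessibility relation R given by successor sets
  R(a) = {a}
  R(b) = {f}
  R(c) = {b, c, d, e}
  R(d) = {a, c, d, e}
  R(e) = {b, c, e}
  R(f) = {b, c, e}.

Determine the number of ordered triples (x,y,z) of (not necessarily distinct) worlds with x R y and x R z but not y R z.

Enumerating: (b,f,f), (c,b,b), (c,b,c), (c,b,d), (c,b,e), (c,d,b), (c,e,d), (d,a,c), (d,a,d), (d,a,e), (d,c,a), (d,e,a), … and 7 more.
Total: 19.

19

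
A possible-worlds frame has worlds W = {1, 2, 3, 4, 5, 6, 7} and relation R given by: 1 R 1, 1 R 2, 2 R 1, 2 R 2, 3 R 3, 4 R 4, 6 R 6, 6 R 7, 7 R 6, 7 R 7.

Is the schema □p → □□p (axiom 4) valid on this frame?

Yes

The schema 4 characterises exactly the transitive frames.
Transitive: yes — every two-step R-path is closed by a direct edge.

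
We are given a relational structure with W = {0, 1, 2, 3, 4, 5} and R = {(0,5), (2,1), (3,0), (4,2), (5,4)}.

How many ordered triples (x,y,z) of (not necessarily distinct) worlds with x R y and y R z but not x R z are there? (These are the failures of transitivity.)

4

Enumerating: (0,5,4), (3,0,5), (4,2,1), (5,4,2).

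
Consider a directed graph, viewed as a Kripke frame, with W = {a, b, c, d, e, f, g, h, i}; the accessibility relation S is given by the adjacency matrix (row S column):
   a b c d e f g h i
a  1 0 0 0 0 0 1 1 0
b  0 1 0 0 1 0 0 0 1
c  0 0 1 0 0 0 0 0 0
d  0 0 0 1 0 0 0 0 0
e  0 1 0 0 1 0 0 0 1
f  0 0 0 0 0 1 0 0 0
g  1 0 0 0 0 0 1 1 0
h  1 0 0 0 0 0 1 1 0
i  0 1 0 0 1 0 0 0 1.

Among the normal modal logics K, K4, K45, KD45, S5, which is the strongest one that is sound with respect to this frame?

Transitive (axiom 4): yes — every two-step S-path is closed by a direct edge.
Euclidean (axiom 5): yes — any two successors of a common world are S-related.
Serial (axiom D): yes — every world has a successor (e.g. a S a).
Reflexive (axiom T): yes — every world is S-related to itself.
So F validates K, K4, K45, KD45, S5. The strongest is S5.

S5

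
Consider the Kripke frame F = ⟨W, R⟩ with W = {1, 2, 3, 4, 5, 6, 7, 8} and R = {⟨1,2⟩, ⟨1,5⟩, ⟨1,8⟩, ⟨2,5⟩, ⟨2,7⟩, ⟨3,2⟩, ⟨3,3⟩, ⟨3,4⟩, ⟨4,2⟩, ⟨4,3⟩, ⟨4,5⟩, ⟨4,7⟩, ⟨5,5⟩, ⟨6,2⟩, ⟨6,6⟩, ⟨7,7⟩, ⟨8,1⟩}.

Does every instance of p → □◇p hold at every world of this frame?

Axiom B corresponds to the accessibility relation being symmetric.
Symmetric: no — 1 R 2 but not 2 R 1.

No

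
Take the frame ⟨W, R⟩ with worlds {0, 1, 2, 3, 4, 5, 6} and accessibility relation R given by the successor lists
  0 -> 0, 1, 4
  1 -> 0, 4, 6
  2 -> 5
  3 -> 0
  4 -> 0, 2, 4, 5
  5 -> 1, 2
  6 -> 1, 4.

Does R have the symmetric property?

Symmetric: no — 1 R 4 but not 4 R 1.

No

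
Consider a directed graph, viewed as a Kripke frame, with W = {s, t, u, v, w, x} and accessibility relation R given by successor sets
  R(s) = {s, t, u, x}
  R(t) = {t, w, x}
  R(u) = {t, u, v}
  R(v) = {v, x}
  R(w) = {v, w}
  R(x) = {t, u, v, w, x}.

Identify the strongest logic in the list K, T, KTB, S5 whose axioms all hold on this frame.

Reflexive (axiom T): yes — every world is R-related to itself.
Symmetric (axiom B): no — s R t but not t R s.
Euclidean (axiom 5): no — s R t and s R u, but not t R u.
So F validates K, T; KTB would additionally require R to be symmetric. The strongest is T.

T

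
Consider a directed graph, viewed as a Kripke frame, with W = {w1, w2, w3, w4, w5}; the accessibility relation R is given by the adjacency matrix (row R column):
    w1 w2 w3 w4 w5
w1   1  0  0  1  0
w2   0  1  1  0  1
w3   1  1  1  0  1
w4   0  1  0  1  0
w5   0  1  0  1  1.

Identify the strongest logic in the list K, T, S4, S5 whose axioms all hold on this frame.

T

Reflexive (axiom T): yes — every world is R-related to itself.
Transitive (axiom 4): no — w1 R w4 and w4 R w2, but not w1 R w2.
Euclidean (axiom 5): no — w2 R w5 and w2 R w3, but not w5 R w3.
So F validates K, T; S4 would additionally require R to be transitive. The strongest is T.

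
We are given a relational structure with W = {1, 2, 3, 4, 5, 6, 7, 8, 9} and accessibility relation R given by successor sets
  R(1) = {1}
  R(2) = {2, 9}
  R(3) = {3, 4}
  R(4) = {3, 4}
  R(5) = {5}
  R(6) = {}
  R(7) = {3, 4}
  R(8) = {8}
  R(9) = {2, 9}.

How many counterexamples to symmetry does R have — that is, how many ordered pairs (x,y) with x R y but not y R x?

2

Enumerating: (7,3), (7,4).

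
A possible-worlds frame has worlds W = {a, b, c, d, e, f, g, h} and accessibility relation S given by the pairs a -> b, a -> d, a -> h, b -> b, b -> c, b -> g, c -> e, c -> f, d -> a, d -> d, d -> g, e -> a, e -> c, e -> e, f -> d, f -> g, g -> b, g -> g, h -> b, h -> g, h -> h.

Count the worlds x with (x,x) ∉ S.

3

Enumerating: a, c, f.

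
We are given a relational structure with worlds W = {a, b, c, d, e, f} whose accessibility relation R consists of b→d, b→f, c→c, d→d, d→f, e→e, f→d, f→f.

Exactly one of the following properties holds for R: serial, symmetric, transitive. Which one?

Serial: no — a has no R-successor.
Symmetric: no — b R d but not d R b.
Transitive: yes — every two-step R-path is closed by a direct edge.
Only transitive holds.

transitive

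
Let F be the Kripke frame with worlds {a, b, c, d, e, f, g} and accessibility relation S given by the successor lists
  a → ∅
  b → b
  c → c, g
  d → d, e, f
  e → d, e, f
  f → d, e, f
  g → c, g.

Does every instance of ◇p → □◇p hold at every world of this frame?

Yes

The schema 5 characterises exactly the Euclidean frames.
Euclidean: yes — any two successors of a common world are S-related.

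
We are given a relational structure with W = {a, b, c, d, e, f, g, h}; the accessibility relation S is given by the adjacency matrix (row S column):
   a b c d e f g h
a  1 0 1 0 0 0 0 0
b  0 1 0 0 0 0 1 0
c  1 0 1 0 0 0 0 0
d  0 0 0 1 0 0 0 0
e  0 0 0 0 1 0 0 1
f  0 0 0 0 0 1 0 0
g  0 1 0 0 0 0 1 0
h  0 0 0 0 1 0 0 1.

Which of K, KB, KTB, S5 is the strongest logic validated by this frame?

Symmetric (axiom B): yes — every pair in S has its reverse in S.
Reflexive (axiom T): yes — every world is S-related to itself.
Euclidean (axiom 5): yes — any two successors of a common world are S-related.
So F validates K, KB, KTB, S5. The strongest is S5.

S5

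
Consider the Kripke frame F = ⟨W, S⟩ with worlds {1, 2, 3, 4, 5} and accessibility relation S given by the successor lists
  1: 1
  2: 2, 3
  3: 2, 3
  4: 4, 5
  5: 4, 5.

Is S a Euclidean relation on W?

Yes

Euclidean: yes — any two successors of a common world are S-related.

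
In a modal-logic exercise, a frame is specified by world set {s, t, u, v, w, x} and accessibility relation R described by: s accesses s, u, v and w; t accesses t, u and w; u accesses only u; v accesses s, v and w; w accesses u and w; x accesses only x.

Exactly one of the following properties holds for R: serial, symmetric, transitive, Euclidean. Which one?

Serial: yes — every world has a successor (e.g. s R s).
Symmetric: no — s R u but not u R s.
Transitive: no — v R s and s R u, but not v R u.
Euclidean: no — s R u and s R v, but not u R v.
Only serial holds.

serial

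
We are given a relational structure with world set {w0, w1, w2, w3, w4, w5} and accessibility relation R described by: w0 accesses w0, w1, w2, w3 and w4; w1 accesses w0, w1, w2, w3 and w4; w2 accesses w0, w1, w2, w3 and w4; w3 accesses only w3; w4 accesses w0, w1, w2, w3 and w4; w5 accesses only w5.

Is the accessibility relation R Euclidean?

No

Euclidean: no — w0 R w3 and w0 R w1, but not w3 R w1.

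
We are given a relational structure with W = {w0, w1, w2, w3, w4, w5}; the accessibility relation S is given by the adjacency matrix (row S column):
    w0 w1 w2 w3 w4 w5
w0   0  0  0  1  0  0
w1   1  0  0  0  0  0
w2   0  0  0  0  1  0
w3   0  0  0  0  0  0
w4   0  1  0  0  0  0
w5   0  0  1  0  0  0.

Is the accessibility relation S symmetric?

No

Symmetric: no — w0 S w3 but not w3 S w0.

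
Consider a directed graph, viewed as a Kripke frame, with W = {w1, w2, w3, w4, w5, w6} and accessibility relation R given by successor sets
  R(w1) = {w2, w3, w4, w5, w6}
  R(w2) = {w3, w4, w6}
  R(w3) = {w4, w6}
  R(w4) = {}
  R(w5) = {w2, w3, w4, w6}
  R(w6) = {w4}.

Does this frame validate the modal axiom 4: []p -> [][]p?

Yes

Axiom 4 corresponds to the accessibility relation being transitive.
Transitive: yes — every two-step R-path is closed by a direct edge.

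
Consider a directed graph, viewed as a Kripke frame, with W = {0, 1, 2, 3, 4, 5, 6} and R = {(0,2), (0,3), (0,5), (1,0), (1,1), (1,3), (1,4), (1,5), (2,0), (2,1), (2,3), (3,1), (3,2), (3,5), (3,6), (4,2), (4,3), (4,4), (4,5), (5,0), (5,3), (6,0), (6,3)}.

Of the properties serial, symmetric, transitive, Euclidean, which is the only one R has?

serial

Serial: yes — every world has a successor (e.g. 0 R 2).
Symmetric: no — 0 R 3 but not 3 R 0.
Transitive: no — 0 R 2 and 2 R 1, but not 0 R 1.
Euclidean: no — 0 R 2 and 0 R 5, but not 2 R 5.
Only serial holds.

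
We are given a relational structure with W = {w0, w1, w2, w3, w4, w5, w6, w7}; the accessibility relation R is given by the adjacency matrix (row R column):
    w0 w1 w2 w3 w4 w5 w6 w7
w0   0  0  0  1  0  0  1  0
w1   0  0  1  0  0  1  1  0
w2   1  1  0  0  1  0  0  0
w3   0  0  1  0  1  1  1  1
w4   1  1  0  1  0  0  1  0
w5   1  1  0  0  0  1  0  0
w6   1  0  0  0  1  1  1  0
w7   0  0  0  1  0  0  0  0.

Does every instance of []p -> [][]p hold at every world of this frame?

No

The schema 4 characterises exactly the transitive frames.
Transitive: no — w0 R w3 and w3 R w2, but not w0 R w2.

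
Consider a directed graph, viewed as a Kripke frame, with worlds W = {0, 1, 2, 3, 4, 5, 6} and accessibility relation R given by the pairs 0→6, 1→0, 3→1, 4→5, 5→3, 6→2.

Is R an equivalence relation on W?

No

Reflexive: no — 0 is not related to itself.
Symmetric: no — 0 R 6 but not 6 R 0.
Transitive: no — 0 R 6 and 6 R 2, but not 0 R 2.
So R is not an equivalence relation.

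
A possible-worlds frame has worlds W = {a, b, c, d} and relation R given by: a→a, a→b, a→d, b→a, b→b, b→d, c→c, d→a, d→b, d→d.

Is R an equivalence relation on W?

Yes

Reflexive: yes — every world is R-related to itself.
Symmetric: yes — every pair in R has its reverse in R.
Transitive: yes — every two-step R-path is closed by a direct edge.
So R is an equivalence relation.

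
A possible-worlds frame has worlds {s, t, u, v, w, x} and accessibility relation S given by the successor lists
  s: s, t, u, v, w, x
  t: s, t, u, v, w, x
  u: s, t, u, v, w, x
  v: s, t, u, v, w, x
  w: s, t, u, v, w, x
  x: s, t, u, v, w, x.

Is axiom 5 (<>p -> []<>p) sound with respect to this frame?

Yes

By correspondence theory, 5 is valid on a frame iff S is Euclidean.
Euclidean: yes — any two successors of a common world are S-related.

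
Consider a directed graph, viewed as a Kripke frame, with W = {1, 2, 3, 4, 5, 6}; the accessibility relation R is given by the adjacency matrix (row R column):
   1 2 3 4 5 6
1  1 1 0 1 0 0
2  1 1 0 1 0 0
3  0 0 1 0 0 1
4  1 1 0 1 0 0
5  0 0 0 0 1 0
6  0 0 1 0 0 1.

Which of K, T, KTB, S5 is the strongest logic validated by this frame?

Reflexive (axiom T): yes — every world is R-related to itself.
Symmetric (axiom B): yes — every pair in R has its reverse in R.
Euclidean (axiom 5): yes — any two successors of a common world are R-related.
So F validates K, T, KTB, S5. The strongest is S5.

S5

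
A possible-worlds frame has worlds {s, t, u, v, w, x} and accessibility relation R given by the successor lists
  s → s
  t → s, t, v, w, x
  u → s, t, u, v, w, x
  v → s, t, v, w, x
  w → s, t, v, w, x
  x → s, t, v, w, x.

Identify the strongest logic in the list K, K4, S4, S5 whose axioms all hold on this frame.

Transitive (axiom 4): yes — every two-step R-path is closed by a direct edge.
Reflexive (axiom T): yes — every world is R-related to itself.
Euclidean (axiom 5): no — t R s and t R v, but not s R v.
So F validates K, K4, S4; S5 would additionally require R to be Euclidean. The strongest is S4.

S4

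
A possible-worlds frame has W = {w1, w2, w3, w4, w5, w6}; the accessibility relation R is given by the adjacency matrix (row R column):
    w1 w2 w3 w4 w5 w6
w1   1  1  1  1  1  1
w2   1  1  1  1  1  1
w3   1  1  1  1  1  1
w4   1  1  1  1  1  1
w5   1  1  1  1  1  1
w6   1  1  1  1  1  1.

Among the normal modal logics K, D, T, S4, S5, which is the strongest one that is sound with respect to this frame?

S5

Serial (axiom D): yes — every world has a successor (e.g. w1 R w1).
Reflexive (axiom T): yes — every world is R-related to itself.
Transitive (axiom 4): yes — every two-step R-path is closed by a direct edge.
Euclidean (axiom 5): yes — any two successors of a common world are R-related.
So F validates K, D, T, S4, S5. The strongest is S5.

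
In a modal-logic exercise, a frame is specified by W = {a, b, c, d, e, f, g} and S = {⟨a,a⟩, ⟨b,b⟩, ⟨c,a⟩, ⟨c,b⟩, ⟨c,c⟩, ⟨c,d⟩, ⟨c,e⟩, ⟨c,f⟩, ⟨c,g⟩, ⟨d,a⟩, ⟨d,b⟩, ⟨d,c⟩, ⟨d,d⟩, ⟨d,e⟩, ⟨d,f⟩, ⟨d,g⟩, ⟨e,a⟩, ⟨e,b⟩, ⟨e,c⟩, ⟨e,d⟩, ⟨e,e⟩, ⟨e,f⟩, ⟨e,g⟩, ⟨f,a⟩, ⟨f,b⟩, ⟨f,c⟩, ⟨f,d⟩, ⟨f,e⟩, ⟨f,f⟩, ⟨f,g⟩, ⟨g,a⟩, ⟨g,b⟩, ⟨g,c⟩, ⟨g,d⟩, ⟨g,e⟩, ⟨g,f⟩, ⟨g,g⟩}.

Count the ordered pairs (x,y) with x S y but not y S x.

Enumerating: (c,a), (c,b), (d,a), (d,b), (e,a), (e,b), (f,a), (f,b), (g,a), (g,b).

10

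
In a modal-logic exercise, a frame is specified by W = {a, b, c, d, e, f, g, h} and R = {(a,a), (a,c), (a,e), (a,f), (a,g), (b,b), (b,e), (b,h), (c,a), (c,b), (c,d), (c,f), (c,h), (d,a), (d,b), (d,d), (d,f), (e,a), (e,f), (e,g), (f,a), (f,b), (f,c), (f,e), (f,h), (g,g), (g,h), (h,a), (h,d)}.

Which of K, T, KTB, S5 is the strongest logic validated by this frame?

Reflexive (axiom T): no — c is not related to itself.
Symmetric (axiom B): no — a R g but not g R a.
Euclidean (axiom 5): no — a R c and a R e, but not c R e.
So F validates K; T would additionally require R to be reflexive. The strongest is K.

K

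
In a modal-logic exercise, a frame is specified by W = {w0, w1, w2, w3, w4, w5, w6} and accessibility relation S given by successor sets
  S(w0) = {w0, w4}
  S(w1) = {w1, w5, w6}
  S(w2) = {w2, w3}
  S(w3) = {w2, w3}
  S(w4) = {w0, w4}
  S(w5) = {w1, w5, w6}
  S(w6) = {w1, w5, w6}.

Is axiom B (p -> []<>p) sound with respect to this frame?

Yes

By correspondence theory, B is valid on a frame iff S is symmetric.
Symmetric: yes — every pair in S has its reverse in S.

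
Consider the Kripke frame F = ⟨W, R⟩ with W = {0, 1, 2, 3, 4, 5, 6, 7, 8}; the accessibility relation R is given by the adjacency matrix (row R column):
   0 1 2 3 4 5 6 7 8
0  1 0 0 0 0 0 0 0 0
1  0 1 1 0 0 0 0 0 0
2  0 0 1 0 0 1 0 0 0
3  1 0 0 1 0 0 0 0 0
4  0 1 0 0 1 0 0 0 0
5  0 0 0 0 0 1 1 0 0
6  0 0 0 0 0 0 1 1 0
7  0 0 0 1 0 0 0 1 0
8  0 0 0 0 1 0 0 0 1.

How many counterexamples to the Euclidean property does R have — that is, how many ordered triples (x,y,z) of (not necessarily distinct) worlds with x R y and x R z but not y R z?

Enumerating: (1,2,1), (2,5,2), (3,0,3), (4,1,4), (5,6,5), (6,7,6), (7,3,7), (8,4,8).

8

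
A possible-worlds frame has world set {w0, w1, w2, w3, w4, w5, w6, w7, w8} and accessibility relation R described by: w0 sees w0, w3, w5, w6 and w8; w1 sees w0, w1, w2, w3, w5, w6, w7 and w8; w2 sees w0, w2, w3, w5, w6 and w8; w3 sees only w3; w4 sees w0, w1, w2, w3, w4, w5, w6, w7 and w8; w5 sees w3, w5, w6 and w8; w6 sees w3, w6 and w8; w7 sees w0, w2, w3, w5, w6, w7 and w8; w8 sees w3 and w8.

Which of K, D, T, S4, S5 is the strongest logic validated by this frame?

S4

Serial (axiom D): yes — every world has a successor (e.g. w0 R w0).
Reflexive (axiom T): yes — every world is R-related to itself.
Transitive (axiom 4): yes — every two-step R-path is closed by a direct edge.
Euclidean (axiom 5): no — w0 R w3 and w0 R w5, but not w3 R w5.
So F validates K, D, T, S4; S5 would additionally require R to be Euclidean. The strongest is S4.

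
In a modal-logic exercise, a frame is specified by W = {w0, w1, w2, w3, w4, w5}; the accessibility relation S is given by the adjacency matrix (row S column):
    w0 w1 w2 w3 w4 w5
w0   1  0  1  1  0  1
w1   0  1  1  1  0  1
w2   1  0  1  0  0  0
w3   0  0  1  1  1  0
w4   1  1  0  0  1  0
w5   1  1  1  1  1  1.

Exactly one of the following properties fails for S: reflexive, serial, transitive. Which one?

transitive

Reflexive: yes — every world is S-related to itself.
Serial: yes — every world has a successor (e.g. w0 S w0).
Transitive: no — w0 S w3 and w3 S w4, but not w0 S w4.
Only transitive fails.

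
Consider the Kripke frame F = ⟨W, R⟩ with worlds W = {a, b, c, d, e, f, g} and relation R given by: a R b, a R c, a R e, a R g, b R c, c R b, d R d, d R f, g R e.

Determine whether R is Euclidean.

No

Euclidean: no — a R b and a R e, but not b R e.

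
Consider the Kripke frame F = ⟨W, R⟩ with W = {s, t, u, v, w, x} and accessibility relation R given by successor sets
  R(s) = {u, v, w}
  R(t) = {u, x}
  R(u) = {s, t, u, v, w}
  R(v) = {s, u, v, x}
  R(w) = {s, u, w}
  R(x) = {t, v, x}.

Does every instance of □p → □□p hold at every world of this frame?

No

The schema 4 characterises exactly the transitive frames.
Transitive: no — s R u and u R t, but not s R t.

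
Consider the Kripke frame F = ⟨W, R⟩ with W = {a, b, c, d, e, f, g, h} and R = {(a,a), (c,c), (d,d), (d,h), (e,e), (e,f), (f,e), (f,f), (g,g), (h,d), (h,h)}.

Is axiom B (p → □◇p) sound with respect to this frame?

Yes

The schema B characterises exactly the symmetric frames.
Symmetric: yes — every pair in R has its reverse in R.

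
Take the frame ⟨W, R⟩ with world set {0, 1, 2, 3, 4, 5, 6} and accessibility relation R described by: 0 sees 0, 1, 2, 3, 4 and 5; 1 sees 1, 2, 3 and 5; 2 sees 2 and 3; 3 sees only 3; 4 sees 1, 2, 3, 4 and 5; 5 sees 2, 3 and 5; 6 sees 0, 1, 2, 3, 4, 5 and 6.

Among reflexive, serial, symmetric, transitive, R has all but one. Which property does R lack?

symmetric

Reflexive: yes — every world is R-related to itself.
Serial: yes — every world has a successor (e.g. 0 R 0).
Symmetric: no — 0 R 1 but not 1 R 0.
Transitive: yes — every two-step R-path is closed by a direct edge.
Only symmetric fails.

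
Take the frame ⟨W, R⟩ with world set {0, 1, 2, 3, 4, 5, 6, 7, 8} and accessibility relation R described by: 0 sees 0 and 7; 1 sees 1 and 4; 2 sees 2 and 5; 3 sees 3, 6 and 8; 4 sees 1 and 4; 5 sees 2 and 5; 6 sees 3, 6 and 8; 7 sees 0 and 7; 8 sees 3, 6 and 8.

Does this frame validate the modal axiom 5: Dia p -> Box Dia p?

Yes

The schema 5 characterises exactly the Euclidean frames.
Euclidean: yes — any two successors of a common world are R-related.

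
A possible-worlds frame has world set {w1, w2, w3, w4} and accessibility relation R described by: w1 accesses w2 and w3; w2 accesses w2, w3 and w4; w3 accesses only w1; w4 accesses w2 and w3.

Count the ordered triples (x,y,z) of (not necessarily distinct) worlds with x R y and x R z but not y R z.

9

Enumerating: (w1,w3,w2), (w1,w3,w3), (w2,w3,w2), (w2,w3,w3), (w2,w3,w4), (w2,w4,w4), (w3,w1,w1), (w4,w3,w2), (w4,w3,w3).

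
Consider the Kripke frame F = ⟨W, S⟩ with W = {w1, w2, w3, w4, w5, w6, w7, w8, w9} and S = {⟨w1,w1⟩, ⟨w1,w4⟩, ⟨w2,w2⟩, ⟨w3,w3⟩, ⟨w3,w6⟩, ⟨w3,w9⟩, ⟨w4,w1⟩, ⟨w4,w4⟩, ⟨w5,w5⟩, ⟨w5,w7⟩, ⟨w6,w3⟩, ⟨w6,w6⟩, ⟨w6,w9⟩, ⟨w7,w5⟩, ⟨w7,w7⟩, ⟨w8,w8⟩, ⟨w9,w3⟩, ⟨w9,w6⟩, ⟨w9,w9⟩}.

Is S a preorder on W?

Yes

Reflexive: yes — every world is S-related to itself.
Transitive: yes — every two-step S-path is closed by a direct edge.
So S is a preorder.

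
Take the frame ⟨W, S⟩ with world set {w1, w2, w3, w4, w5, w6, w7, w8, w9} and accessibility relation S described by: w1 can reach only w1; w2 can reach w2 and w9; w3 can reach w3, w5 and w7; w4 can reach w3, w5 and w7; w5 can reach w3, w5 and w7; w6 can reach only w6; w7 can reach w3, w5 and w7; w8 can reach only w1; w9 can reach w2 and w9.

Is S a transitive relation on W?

Yes

Transitive: yes — every two-step S-path is closed by a direct edge.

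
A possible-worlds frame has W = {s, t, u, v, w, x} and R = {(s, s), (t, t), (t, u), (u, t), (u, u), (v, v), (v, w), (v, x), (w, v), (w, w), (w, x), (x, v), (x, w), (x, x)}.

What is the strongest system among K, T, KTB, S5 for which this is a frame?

S5

Reflexive (axiom T): yes — every world is R-related to itself.
Symmetric (axiom B): yes — every pair in R has its reverse in R.
Euclidean (axiom 5): yes — any two successors of a common world are R-related.
So F validates K, T, KTB, S5. The strongest is S5.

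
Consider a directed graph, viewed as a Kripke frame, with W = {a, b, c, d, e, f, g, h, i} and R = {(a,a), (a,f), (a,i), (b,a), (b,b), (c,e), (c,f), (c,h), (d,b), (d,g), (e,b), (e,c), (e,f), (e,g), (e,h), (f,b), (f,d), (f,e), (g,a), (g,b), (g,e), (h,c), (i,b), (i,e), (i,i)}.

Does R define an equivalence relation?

No

Reflexive: no — c is not related to itself.
Symmetric: no — a R f but not f R a.
Transitive: no — a R f and f R b, but not a R b.
So R is not an equivalence relation.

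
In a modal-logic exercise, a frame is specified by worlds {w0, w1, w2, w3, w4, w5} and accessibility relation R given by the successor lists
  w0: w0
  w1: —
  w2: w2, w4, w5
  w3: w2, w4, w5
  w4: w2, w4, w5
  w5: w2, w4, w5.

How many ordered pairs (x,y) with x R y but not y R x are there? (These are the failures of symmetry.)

3

Enumerating: (w3,w2), (w3,w4), (w3,w5).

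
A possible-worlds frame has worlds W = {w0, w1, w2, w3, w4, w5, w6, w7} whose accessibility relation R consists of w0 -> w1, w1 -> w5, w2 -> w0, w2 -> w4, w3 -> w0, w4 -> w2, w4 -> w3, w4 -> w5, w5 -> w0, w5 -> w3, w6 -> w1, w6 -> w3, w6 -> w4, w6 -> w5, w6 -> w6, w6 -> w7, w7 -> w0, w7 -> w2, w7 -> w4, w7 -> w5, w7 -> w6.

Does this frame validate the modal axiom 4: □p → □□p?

The schema 4 characterises exactly the transitive frames.
Transitive: no — w0 R w1 and w1 R w5, but not w0 R w5.

No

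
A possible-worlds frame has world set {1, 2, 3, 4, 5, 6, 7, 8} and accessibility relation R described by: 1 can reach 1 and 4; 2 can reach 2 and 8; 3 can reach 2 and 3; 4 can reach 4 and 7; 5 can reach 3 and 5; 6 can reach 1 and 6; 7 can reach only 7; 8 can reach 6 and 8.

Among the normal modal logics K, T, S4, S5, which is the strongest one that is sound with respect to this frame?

Reflexive (axiom T): yes — every world is R-related to itself.
Transitive (axiom 4): no — 1 R 4 and 4 R 7, but not 1 R 7.
Euclidean (axiom 5): no — 1 R 4 and 1 R 1, but not 4 R 1.
So F validates K, T; S4 would additionally require R to be transitive. The strongest is T.

T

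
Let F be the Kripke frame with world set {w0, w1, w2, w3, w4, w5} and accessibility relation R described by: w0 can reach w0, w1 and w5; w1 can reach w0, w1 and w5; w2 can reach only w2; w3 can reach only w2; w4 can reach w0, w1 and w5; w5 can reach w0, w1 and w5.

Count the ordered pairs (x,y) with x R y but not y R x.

4

Enumerating: (w3,w2), (w4,w0), (w4,w1), (w4,w5).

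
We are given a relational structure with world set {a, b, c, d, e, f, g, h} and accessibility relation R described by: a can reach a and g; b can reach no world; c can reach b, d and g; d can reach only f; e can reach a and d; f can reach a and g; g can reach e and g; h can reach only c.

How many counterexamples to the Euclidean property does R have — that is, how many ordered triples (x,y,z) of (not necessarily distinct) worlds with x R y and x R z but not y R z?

Enumerating: (a,g,a), (c,b,b), (c,b,d), (c,b,g), (c,d,b), (c,d,d), (c,d,g), (c,g,b), (c,g,d), (d,f,f), (e,a,d), (e,d,a), (e,d,d), (f,g,a), (g,e,e), (g,e,g), (h,c,c).

17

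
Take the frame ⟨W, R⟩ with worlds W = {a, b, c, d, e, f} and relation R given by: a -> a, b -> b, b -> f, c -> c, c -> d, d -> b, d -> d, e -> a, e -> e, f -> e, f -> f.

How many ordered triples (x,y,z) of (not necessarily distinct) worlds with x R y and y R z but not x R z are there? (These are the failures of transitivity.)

4

Enumerating: (b,f,e), (c,d,b), (d,b,f), (f,e,a).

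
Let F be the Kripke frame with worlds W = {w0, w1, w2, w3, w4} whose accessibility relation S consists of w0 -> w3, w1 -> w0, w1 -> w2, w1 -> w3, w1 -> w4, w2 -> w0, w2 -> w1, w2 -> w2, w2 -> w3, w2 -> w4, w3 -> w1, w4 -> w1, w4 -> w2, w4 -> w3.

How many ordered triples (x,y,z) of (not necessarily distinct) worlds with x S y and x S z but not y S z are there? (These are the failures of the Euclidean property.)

Enumerating: (w0,w3,w3), (w1,w0,w0), (w1,w0,w2), (w1,w0,w4), (w1,w3,w0), (w1,w3,w2), (w1,w3,w3), (w1,w3,w4), (w1,w4,w0), (w1,w4,w4), (w2,w0,w0), (w2,w0,w1), … and 13 more.
Total: 25.

25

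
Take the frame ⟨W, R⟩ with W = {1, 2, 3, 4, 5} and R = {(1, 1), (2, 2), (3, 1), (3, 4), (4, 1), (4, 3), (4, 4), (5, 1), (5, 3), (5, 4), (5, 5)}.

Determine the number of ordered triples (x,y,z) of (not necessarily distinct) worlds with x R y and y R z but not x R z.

1

Enumerating: (3,4,3).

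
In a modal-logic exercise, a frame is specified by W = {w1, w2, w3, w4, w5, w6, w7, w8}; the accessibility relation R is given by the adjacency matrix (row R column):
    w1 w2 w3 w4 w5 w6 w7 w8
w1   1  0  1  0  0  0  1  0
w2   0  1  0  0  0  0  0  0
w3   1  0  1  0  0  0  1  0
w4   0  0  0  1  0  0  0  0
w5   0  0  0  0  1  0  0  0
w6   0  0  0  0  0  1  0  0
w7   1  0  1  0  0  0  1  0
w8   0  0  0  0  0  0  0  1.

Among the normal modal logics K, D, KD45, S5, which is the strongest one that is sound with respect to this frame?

S5

Serial (axiom D): yes — every world has a successor (e.g. w1 R w1).
Euclidean (axiom 5): yes — any two successors of a common world are R-related.
Transitive (axiom 4): yes — every two-step R-path is closed by a direct edge.
Reflexive (axiom T): yes — every world is R-related to itself.
So F validates K, D, KD45, S5. The strongest is S5.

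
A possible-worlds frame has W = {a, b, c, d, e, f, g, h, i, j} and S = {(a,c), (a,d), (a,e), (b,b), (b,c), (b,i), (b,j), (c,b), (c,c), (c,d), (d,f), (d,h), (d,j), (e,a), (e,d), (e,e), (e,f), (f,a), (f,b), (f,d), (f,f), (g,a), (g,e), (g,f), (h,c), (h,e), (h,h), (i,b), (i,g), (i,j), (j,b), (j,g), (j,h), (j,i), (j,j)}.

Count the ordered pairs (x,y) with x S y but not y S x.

Enumerating: (a,c), (a,d), (c,d), (d,h), (d,j), (e,d), (e,f), (f,a), (f,b), (g,a), (g,e), (g,f), (h,c), (h,e), (i,g), (j,g), (j,h).

17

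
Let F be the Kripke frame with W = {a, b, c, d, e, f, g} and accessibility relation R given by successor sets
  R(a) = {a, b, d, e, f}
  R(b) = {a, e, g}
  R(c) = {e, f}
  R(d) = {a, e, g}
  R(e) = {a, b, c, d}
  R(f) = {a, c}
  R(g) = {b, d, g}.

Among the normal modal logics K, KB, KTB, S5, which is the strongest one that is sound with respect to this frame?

Symmetric (axiom B): yes — every pair in R has its reverse in R.
Reflexive (axiom T): no — b is not related to itself.
Euclidean (axiom 5): no — a R b and a R d, but not b R d.
So F validates K, KB; KTB would additionally require R to be reflexive. The strongest is KB.

KB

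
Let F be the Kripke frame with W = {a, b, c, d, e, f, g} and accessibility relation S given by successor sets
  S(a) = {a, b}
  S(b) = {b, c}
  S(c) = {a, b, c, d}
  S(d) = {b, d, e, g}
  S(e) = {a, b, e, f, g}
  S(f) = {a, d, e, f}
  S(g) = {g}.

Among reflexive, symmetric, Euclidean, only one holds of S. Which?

Reflexive: yes — every world is S-related to itself.
Symmetric: no — a S b but not b S a.
Euclidean: no — c S a and c S d, but not a S d.
Only reflexive holds.

reflexive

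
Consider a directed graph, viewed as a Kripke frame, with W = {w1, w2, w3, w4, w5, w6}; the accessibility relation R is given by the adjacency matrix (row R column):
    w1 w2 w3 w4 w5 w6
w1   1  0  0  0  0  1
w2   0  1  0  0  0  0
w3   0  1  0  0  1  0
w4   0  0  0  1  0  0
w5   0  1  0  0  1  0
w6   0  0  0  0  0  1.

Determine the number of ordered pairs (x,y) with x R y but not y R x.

4

Enumerating: (w1,w6), (w3,w2), (w3,w5), (w5,w2).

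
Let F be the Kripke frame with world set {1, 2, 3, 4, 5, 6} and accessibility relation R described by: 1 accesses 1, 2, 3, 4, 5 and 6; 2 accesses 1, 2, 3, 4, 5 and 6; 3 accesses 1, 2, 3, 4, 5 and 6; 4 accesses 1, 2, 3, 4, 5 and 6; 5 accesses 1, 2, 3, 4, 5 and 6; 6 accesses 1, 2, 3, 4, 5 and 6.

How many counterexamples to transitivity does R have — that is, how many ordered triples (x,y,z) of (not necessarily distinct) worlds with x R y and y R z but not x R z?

0

R is transitive; there are no such tuples.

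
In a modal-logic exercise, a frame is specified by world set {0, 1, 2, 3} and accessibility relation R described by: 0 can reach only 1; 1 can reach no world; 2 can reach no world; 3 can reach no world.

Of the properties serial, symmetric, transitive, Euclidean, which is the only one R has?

transitive

Serial: no — 1 has no R-successor.
Symmetric: no — 0 R 1 but not 1 R 0.
Transitive: yes — every two-step R-path is closed by a direct edge.
Euclidean: no — 0 R 1 and 0 R 1, but not 1 R 1.
Only transitive holds.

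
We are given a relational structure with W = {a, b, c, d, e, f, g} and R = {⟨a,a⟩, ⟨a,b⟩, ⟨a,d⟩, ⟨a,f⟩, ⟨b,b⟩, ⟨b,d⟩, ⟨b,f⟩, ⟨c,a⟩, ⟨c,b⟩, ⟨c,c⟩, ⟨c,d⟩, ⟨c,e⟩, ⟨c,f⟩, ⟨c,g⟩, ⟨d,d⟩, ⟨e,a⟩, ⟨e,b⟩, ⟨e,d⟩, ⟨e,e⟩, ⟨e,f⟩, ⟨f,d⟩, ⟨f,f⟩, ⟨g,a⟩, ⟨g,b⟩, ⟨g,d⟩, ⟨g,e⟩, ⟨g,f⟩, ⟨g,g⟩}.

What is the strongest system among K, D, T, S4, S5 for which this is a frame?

Serial (axiom D): yes — every world has a successor (e.g. a R a).
Reflexive (axiom T): yes — every world is R-related to itself.
Transitive (axiom 4): yes — every two-step R-path is closed by a direct edge.
Euclidean (axiom 5): no — a R d and a R b, but not d R b.
So F validates K, D, T, S4; S5 would additionally require R to be Euclidean. The strongest is S4.

S4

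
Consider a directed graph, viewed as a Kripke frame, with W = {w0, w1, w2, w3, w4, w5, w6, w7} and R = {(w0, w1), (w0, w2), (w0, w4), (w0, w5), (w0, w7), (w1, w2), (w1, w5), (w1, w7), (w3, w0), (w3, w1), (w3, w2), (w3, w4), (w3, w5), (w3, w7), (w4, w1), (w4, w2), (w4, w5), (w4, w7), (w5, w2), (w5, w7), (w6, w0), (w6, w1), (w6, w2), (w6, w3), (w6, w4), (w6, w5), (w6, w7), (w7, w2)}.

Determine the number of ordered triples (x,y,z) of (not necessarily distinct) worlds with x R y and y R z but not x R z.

R is transitive; there are no such tuples.

0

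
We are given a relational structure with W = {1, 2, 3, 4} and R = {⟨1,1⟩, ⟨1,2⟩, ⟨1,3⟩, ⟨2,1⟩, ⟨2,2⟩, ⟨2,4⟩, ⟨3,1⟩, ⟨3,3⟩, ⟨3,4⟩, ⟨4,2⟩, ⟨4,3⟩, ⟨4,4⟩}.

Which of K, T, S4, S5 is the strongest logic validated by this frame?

Reflexive (axiom T): yes — every world is R-related to itself.
Transitive (axiom 4): no — 1 R 2 and 2 R 4, but not 1 R 4.
Euclidean (axiom 5): no — 1 R 2 and 1 R 3, but not 2 R 3.
So F validates K, T; S4 would additionally require R to be transitive. The strongest is T.

T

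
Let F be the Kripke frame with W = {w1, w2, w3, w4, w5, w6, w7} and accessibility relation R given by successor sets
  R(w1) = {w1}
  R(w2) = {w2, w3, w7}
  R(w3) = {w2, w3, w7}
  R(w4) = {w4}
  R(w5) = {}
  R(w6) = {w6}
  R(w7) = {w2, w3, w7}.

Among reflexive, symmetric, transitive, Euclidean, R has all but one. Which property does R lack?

Reflexive: no — w5 is not related to itself.
Symmetric: yes — every pair in R has its reverse in R.
Transitive: yes — every two-step R-path is closed by a direct edge.
Euclidean: yes — any two successors of a common world are R-related.
Only reflexive fails.

reflexive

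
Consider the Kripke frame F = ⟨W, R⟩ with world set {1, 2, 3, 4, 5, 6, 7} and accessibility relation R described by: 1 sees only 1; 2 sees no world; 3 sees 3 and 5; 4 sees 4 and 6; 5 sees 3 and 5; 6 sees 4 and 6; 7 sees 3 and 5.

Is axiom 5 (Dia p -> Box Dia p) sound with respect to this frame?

The schema 5 characterises exactly the Euclidean frames.
Euclidean: yes — any two successors of a common world are R-related.

Yes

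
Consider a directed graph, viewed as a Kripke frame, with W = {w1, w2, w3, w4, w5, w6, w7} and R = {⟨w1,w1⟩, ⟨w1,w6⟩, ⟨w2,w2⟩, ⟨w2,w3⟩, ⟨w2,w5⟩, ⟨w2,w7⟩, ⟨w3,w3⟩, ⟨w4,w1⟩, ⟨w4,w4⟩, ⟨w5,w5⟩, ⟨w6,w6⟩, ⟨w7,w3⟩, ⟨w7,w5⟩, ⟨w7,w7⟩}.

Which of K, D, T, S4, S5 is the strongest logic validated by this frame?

Serial (axiom D): yes — every world has a successor (e.g. w1 R w1).
Reflexive (axiom T): yes — every world is R-related to itself.
Transitive (axiom 4): no — w4 R w1 and w1 R w6, but not w4 R w6.
Euclidean (axiom 5): no — w2 R w3 and w2 R w5, but not w3 R w5.
So F validates K, D, T; S4 would additionally require R to be transitive. The strongest is T.

T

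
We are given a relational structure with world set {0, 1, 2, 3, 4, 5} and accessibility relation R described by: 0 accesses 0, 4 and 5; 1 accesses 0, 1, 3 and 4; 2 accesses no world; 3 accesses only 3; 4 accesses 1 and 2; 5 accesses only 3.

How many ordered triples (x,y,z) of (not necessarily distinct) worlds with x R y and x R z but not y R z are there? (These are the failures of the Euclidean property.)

17

Enumerating: (0,4,0), (0,4,4), (0,4,5), (0,5,0), (0,5,4), (0,5,5), (1,0,1), (1,0,3), (1,3,0), (1,3,1), (1,3,4), (1,4,0), (1,4,3), (1,4,4), (4,1,2), (4,2,1), (4,2,2).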